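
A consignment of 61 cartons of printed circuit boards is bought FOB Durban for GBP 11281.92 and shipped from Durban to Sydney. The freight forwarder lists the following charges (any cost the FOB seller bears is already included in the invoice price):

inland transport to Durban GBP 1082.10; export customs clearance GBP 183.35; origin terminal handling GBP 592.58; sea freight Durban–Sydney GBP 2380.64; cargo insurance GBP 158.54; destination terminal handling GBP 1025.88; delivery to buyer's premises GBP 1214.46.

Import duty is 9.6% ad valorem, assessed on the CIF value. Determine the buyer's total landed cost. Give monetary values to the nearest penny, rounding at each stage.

FOB: the seller bears costs until goods are on board at the origin port; the buyer bears freight, insurance and all costs thereafter.
Already in the invoice (seller's account under FOB): inland to port, export clearance, origin terminal — exclude.
CIF value = FOB price + freight + insurance = 11281.92 + 2380.64 + 158.54 = 13821.10
Import duty = 13821.10 × 9.6% = 1326.83
Buyer bears: freight 2380.64 + insurance 158.54 + destination terminal 1025.88 + delivery 1214.46 + duty 1326.83 = 6106.35
Landed cost = invoice 11281.92 + 6106.35 = 17388.27

Total landed cost: GBP 17388.27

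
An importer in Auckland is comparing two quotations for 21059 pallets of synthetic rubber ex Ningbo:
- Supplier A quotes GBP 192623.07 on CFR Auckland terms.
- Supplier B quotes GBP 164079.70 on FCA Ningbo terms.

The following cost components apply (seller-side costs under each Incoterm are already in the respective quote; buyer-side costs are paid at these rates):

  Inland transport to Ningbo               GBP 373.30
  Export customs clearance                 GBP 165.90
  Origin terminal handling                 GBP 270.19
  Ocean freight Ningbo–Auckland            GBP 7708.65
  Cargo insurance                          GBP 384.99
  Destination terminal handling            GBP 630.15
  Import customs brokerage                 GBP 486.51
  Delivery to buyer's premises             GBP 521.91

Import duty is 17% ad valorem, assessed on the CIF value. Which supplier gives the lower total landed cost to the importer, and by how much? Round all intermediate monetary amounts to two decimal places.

Supplier B is cheaper by GBP 24060.50

Supplier A (CFR):
CIF value = CFR price + insurance = 192623.07 + 384.99 = 193008.06
Import duty = 193008.06 × 17% = 32811.37
Buyer bears (A): 384.99 + 630.15 + 486.51 + 521.91 = 2023.56
Landed cost (A) = invoice 192623.07 + 2023.56 + duty 32811.37 = 227458.00
Supplier B (FCA):
CIF value = FCA price + origin terminal + freight + insurance = 164079.70 + 270.19 + 7708.65 + 384.99 = 172443.53
Import duty = 172443.53 × 17% = 29315.40
Buyer bears (B): 270.19 + 7708.65 + 384.99 + 630.15 + 486.51 + 521.91 = 10002.40
Landed cost (B) = invoice 164079.70 + 10002.40 + duty 29315.40 = 203397.50
Difference = |227458.00 − 203397.50| = 24060.50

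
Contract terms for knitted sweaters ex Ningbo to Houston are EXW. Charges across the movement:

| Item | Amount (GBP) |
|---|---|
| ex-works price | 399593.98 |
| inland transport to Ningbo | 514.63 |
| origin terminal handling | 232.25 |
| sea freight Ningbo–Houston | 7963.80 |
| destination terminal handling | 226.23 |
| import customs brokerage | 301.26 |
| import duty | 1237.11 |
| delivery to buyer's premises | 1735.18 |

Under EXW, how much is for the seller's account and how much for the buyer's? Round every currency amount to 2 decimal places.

EXW: the seller makes goods available at their premises; the buyer bears all onward costs.
Seller's account: goods 399593.98 = 399593.98
Buyer's account: inland to port 514.63 + origin terminal 232.25 + freight 7963.80 + destination terminal 226.23 + brokerage 301.26 + duty 1237.11 + delivery 1735.18 = 12210.46

Seller: GBP 399593.98; buyer: GBP 12210.46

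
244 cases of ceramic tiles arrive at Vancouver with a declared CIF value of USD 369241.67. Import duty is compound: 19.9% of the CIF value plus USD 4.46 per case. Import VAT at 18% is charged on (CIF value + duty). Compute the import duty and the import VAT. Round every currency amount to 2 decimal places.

Ad valorem component: 369241.67 × 19.9% = 73479.09
Specific component: 244 × 4.46 = 1088.24
Import duty = 73479.09 + 1088.24 = 74567.33
VAT base = CIF + duty = 369241.67 + 74567.33 = 443809.00
Import VAT = 443809.00 × 18% = 79885.62

Import duty: USD 74567.33; import VAT: USD 79885.62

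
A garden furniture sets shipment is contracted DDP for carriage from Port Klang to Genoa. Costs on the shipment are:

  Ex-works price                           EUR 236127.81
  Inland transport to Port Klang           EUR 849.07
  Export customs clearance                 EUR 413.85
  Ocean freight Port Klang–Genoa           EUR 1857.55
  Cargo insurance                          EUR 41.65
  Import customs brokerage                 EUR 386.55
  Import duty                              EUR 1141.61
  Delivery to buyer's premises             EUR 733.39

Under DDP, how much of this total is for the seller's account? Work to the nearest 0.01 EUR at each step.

DDP: the seller bears all costs including import duty.
Seller's account: goods 236127.81 + inland to port 849.07 + export clearance 413.85 + freight 1857.55 + insurance 41.65 + brokerage 386.55 + duty 1141.61 + delivery 733.39 = 241551.48
Buyer's account: 0.00

Seller's account: EUR 241551.48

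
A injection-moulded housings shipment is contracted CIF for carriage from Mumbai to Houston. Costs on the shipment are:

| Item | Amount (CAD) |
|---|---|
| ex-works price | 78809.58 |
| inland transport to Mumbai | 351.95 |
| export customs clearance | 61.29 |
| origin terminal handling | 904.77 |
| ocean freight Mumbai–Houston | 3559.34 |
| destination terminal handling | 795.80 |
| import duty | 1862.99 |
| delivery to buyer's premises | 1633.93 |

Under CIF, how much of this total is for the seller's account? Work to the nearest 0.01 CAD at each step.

Seller's account: CAD 83686.93

CIF: the seller pays costs through ocean freight and marine insurance to the destination port.
Seller's account: goods 78809.58 + inland to port 351.95 + export clearance 61.29 + origin terminal 904.77 + freight 3559.34 = 83686.93
Buyer's account: destination terminal 795.80 + duty 1862.99 + delivery 1633.93 = 4292.72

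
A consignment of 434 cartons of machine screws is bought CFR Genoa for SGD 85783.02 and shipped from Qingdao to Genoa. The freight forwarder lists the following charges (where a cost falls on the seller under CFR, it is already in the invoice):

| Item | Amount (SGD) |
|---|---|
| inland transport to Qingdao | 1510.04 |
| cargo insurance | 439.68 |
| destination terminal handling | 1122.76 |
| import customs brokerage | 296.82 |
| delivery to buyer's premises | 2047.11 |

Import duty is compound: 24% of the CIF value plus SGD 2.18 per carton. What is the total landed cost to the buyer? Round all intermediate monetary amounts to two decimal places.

Total landed cost: SGD 111328.96

CFR: the seller pays costs through ocean freight to the destination port, but not insurance.
Already in the invoice (seller's account under CFR): inland to port — exclude.
CIF value = CFR price + insurance = 85783.02 + 439.68 = 86222.70
Ad valorem component: 86222.70 × 24% = 20693.45
Specific component: 434 × 2.18 = 946.12
Import duty = 20693.45 + 946.12 = 21639.57
Buyer bears: insurance 439.68 + destination terminal 1122.76 + brokerage 296.82 + delivery 2047.11 + duty 21639.57 = 25545.94
Landed cost = invoice 85783.02 + 25545.94 = 111328.96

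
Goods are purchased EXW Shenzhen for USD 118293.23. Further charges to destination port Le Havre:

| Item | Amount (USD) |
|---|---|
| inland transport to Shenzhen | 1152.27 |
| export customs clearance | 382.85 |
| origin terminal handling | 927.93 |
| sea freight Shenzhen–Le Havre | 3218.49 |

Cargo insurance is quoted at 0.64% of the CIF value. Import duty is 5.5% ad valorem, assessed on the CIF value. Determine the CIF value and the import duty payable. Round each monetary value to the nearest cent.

CIF value: USD 124773.32; import duty: USD 6862.53

Let C be the CIF value. C = EXW price + pre-shipment costs + freight + 0.64% × C
C − 0.64% × C = 118293.23 + 1152.27 + 382.85 + 927.93 + 3218.49
0.9936 × C = 123974.77
C = 123974.77 / 0.9936 = 124773.32
Insurance premium = 0.64% × 124773.32 = 798.55
Import duty = 124773.32 × 5.5% = 6862.53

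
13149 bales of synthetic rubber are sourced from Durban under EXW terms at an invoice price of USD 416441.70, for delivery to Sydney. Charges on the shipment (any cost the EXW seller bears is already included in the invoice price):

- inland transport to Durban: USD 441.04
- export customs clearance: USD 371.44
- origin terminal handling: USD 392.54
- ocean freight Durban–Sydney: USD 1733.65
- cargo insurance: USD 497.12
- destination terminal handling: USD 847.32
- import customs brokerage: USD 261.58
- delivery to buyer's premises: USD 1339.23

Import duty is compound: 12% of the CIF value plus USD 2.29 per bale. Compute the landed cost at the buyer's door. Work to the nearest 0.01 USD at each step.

Total landed cost: USD 502822.13

EXW: the seller makes goods available at their premises; the buyer bears all onward costs.
CIF value = EXW price + inland to port + export clearance + origin terminal + freight + insurance = 416441.70 + 441.04 + 371.44 + 392.54 + 1733.65 + 497.12 = 419877.49
Ad valorem component: 419877.49 × 12% = 50385.30
Specific component: 13149 × 2.29 = 30111.21
Import duty = 50385.30 + 30111.21 = 80496.51
Buyer bears: inland to port 441.04 + export clearance 371.44 + origin terminal 392.54 + freight 1733.65 + insurance 497.12 + destination terminal 847.32 + brokerage 261.58 + delivery 1339.23 + duty 80496.51 = 86380.43
Landed cost = invoice 416441.70 + 86380.43 = 502822.13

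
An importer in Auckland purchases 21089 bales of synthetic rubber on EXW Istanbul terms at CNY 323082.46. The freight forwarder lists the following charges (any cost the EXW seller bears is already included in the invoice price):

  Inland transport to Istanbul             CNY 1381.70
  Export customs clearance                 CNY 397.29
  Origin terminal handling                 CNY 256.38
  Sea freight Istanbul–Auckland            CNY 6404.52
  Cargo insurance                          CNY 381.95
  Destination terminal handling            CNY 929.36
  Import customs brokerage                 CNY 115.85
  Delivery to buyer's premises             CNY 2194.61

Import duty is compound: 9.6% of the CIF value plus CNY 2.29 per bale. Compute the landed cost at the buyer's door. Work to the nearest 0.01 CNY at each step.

Total landed cost: CNY 415300.74

EXW: the seller makes goods available at their premises; the buyer bears all onward costs.
CIF value = EXW price + inland to port + export clearance + origin terminal + freight + insurance = 323082.46 + 1381.70 + 397.29 + 256.38 + 6404.52 + 381.95 = 331904.30
Ad valorem component: 331904.30 × 9.6% = 31862.81
Specific component: 21089 × 2.29 = 48293.81
Import duty = 31862.81 + 48293.81 = 80156.62
Buyer bears: inland to port 1381.70 + export clearance 397.29 + origin terminal 256.38 + freight 6404.52 + insurance 381.95 + destination terminal 929.36 + brokerage 115.85 + delivery 2194.61 + duty 80156.62 = 92218.28
Landed cost = invoice 323082.46 + 92218.28 = 415300.74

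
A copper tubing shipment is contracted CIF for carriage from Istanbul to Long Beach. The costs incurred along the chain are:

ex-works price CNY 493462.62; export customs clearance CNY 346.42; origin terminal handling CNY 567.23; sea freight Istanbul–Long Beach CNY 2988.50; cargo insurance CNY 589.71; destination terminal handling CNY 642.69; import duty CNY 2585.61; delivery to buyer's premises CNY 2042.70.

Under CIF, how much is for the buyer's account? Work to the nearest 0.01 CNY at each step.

Buyer's account: CNY 5271.00

CIF: the seller pays costs through ocean freight and marine insurance to the destination port.
Seller's account: goods 493462.62 + export clearance 346.42 + origin terminal 567.23 + freight 2988.50 + insurance 589.71 = 497954.48
Buyer's account: destination terminal 642.69 + duty 2585.61 + delivery 2042.70 = 5271.00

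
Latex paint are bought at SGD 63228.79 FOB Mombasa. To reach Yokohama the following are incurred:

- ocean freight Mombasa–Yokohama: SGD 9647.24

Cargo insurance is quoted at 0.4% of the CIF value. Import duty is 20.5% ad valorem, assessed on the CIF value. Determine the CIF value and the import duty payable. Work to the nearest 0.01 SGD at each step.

Let C be the CIF value. C = FOB price + freight + 0.4% × C
C − 0.4% × C = 63228.79 + 9647.24
0.996 × C = 72876.03
C = 72876.03 / 0.996 = 73168.70
Insurance premium = 0.4% × 73168.70 = 292.67
Import duty = 73168.70 × 20.5% = 14999.58

CIF value: SGD 73168.70; import duty: SGD 14999.58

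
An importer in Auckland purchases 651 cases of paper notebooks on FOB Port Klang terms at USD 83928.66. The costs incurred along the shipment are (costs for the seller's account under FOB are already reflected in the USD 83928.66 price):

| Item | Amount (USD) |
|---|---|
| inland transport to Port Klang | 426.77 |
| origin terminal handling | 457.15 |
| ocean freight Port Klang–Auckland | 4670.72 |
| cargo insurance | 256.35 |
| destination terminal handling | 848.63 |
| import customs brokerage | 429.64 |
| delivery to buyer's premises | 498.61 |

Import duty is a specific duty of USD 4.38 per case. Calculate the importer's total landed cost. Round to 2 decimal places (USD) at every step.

Total landed cost: USD 93483.99

FOB: the seller bears costs until goods are on board at the origin port; the buyer bears freight, insurance and all costs thereafter.
Already in the invoice (seller's account under FOB): inland to port, origin terminal — exclude.
CIF value = FOB price + freight + insurance = 83928.66 + 4670.72 + 256.35 = 88855.73
Import duty = 651 × 4.38 = 2851.38
Buyer bears: freight 4670.72 + insurance 256.35 + destination terminal 848.63 + brokerage 429.64 + delivery 498.61 + duty 2851.38 = 9555.33
Landed cost = invoice 83928.66 + 9555.33 = 93483.99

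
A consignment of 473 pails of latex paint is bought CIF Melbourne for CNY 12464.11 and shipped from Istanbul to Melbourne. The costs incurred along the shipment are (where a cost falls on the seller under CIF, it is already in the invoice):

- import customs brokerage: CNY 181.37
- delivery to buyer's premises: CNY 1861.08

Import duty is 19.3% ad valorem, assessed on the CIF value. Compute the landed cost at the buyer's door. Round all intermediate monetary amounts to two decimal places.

Total landed cost: CNY 16912.13

CIF: the seller pays costs through ocean freight and marine insurance to the destination port.
The CIF price already equals the CIF value: 12464.11
Import duty = 12464.11 × 19.3% = 2405.57
Buyer bears: brokerage 181.37 + delivery 1861.08 + duty 2405.57 = 4448.02
Landed cost = invoice 12464.11 + 4448.02 = 16912.13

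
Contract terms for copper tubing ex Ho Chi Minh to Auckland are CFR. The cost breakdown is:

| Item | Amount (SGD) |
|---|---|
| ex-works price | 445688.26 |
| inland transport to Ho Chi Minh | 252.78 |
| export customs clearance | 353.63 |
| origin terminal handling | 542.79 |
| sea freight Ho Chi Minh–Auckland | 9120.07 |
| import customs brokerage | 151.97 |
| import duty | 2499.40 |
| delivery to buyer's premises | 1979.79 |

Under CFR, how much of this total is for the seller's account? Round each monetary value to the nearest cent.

CFR: the seller pays costs through ocean freight to the destination port, but not insurance.
Seller's account: goods 445688.26 + inland to port 252.78 + export clearance 353.63 + origin terminal 542.79 + freight 9120.07 = 455957.53
Buyer's account: brokerage 151.97 + duty 2499.40 + delivery 1979.79 = 4631.16

Seller's account: SGD 455957.53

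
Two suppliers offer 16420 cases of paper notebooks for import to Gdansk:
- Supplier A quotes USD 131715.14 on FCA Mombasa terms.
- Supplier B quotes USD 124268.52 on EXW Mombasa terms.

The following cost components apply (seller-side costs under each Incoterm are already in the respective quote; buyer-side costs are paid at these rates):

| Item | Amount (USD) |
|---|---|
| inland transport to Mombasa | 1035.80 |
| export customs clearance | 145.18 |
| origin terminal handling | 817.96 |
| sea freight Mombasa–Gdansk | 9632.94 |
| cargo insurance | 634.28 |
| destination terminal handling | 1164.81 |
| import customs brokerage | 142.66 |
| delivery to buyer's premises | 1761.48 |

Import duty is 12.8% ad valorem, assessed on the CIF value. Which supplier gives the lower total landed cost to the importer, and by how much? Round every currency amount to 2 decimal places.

Supplier A (FCA):
CIF value = FCA price + origin terminal + freight + insurance = 131715.14 + 817.96 + 9632.94 + 634.28 = 142800.32
Import duty = 142800.32 × 12.8% = 18278.44
Buyer bears (A): 817.96 + 9632.94 + 634.28 + 1164.81 + 142.66 + 1761.48 = 14154.13
Landed cost (A) = invoice 131715.14 + 14154.13 + duty 18278.44 = 164147.71
Supplier B (EXW):
CIF value = EXW price + inland to port + export clearance + origin terminal + freight + insurance = 124268.52 + 1035.80 + 145.18 + 817.96 + 9632.94 + 634.28 = 136534.68
Import duty = 136534.68 × 12.8% = 17476.44
Buyer bears (B): 1035.80 + 145.18 + 817.96 + 9632.94 + 634.28 + 1164.81 + 142.66 + 1761.48 = 15335.11
Landed cost (B) = invoice 124268.52 + 15335.11 + duty 17476.44 = 157080.07
Difference = |164147.71 − 157080.07| = 7067.64

Supplier B is cheaper by USD 7067.64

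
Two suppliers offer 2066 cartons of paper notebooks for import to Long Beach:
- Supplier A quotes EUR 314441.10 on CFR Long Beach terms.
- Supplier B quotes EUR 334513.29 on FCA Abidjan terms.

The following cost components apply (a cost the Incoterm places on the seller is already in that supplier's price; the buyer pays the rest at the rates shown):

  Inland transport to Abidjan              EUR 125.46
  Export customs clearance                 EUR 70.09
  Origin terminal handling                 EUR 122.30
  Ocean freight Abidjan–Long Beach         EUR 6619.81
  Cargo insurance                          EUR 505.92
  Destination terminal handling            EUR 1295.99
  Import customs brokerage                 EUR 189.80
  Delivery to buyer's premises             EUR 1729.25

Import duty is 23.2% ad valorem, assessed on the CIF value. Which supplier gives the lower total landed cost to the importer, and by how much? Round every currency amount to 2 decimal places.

Supplier A (CFR):
CIF value = CFR price + insurance = 314441.10 + 505.92 = 314947.02
Import duty = 314947.02 × 23.2% = 73067.71
Buyer bears (A): 505.92 + 1295.99 + 189.80 + 1729.25 = 3720.96
Landed cost (A) = invoice 314441.10 + 3720.96 + duty 73067.71 = 391229.77
Supplier B (FCA):
CIF value = FCA price + origin terminal + freight + insurance = 334513.29 + 122.30 + 6619.81 + 505.92 = 341761.32
Import duty = 341761.32 × 23.2% = 79288.63
Buyer bears (B): 122.30 + 6619.81 + 505.92 + 1295.99 + 189.80 + 1729.25 = 10463.07
Landed cost (B) = invoice 334513.29 + 10463.07 + duty 79288.63 = 424264.99
Difference = |391229.77 − 424264.99| = 33035.22

Supplier A is cheaper by EUR 33035.22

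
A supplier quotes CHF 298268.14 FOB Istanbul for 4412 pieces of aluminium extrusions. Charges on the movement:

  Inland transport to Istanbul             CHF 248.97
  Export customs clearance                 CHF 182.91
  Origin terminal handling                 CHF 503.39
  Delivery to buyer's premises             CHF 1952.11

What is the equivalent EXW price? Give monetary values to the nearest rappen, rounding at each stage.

Not relevant to the conversion: delivery — on the buyer under both terms; not part of either seller's price.
From FOB to EXW, the seller no longer bears: inland to port, export clearance, origin terminal.
EXW price = 298268.14 − 248.97 − 182.91 − 503.39 = 297332.87

EXW price: CHF 297332.87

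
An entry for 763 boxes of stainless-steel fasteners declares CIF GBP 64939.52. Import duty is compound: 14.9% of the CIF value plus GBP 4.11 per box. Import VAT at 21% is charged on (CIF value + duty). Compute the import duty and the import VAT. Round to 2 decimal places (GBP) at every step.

Import duty: GBP 12811.92; import VAT: GBP 16327.80

Ad valorem component: 64939.52 × 14.9% = 9675.99
Specific component: 763 × 4.11 = 3135.93
Import duty = 9675.99 + 3135.93 = 12811.92
VAT base = CIF + duty = 64939.52 + 12811.92 = 77751.44
Import VAT = 77751.44 × 21% = 16327.80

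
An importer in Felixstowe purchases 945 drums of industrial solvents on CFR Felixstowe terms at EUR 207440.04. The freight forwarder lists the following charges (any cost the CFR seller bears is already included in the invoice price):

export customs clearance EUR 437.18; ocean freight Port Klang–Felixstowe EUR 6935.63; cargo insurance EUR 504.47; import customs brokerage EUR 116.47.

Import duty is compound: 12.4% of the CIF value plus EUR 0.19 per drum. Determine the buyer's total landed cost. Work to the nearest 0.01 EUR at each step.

Total landed cost: EUR 234025.65

CFR: the seller pays costs through ocean freight to the destination port, but not insurance.
Already in the invoice (seller's account under CFR): export clearance, freight — exclude.
CIF value = CFR price + insurance = 207440.04 + 504.47 = 207944.51
Ad valorem component: 207944.51 × 12.4% = 25785.12
Specific component: 945 × 0.19 = 179.55
Import duty = 25785.12 + 179.55 = 25964.67
Buyer bears: insurance 504.47 + brokerage 116.47 + duty 25964.67 = 26585.61
Landed cost = invoice 207440.04 + 26585.61 = 234025.65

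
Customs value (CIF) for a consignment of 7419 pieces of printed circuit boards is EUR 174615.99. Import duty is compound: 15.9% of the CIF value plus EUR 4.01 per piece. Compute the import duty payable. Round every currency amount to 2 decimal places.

Import duty: EUR 57514.13

Ad valorem component: 174615.99 × 15.9% = 27763.94
Specific component: 7419 × 4.01 = 29750.19
Import duty = 27763.94 + 29750.19 = 57514.13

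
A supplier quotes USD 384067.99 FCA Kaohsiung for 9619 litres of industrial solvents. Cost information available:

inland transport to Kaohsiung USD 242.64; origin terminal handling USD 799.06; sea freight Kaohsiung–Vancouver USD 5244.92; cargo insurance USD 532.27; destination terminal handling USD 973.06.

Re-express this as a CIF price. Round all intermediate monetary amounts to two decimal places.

Not relevant to the conversion: inland to port — on the seller under both FCA and CIF; already in the FCA price and stays in the CIF price. destination terminal — on the buyer under both terms; not part of either seller's price.
From FCA to CIF, the seller additionally bears: origin terminal, freight, insurance.
CIF price = 384067.99 + 799.06 + 5244.92 + 532.27 = 390644.24

CIF price: USD 390644.24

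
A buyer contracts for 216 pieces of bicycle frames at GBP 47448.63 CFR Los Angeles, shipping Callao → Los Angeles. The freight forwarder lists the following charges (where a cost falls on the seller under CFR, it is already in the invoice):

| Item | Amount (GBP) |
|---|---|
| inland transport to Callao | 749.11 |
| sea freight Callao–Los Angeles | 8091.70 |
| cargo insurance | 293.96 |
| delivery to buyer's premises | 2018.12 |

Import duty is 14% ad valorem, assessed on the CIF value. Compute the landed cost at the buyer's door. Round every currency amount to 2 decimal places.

Total landed cost: GBP 56444.67

CFR: the seller pays costs through ocean freight to the destination port, but not insurance.
Already in the invoice (seller's account under CFR): inland to port, freight — exclude.
CIF value = CFR price + insurance = 47448.63 + 293.96 = 47742.59
Import duty = 47742.59 × 14% = 6683.96
Buyer bears: insurance 293.96 + delivery 2018.12 + duty 6683.96 = 8996.04
Landed cost = invoice 47448.63 + 8996.04 = 56444.67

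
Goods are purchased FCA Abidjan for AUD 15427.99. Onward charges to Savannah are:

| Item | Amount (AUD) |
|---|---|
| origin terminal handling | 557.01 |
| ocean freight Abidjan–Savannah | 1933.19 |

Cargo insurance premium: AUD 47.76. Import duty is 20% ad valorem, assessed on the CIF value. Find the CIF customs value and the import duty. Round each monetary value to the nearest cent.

CIF = FCA price + pre-shipment costs + freight + insurance
CIF = 15427.99 + 557.01 + 1933.19 + 47.76 = 17965.95
Import duty = 17965.95 × 20% = 3593.19

CIF value: AUD 17965.95; import duty: AUD 3593.19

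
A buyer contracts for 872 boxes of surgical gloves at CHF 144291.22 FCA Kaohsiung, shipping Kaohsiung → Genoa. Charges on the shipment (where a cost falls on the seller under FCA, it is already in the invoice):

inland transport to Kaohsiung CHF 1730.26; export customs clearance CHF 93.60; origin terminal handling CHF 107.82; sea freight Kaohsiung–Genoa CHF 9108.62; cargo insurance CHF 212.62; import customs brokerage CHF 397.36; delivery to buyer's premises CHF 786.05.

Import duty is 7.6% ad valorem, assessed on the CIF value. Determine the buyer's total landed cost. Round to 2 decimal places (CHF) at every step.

FCA: the seller delivers export-cleared goods to the carrier; the buyer bears costs from that point.
Already in the invoice (seller's account under FCA): inland to port, export clearance — exclude.
CIF value = FCA price + origin terminal + freight + insurance = 144291.22 + 107.82 + 9108.62 + 212.62 = 153720.28
Import duty = 153720.28 × 7.6% = 11682.74
Buyer bears: origin terminal 107.82 + freight 9108.62 + insurance 212.62 + brokerage 397.36 + delivery 786.05 + duty 11682.74 = 22295.21
Landed cost = invoice 144291.22 + 22295.21 = 166586.43

Total landed cost: CHF 166586.43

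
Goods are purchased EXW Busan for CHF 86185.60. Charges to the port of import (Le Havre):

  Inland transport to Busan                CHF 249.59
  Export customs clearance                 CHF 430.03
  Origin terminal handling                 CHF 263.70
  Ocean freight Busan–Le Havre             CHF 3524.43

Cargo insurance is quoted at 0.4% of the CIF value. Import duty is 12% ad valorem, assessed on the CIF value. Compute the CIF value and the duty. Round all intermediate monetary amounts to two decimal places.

CIF value: CHF 91017.42; import duty: CHF 10922.09

Let C be the CIF value. C = EXW price + pre-shipment costs + freight + 0.4% × C
C − 0.4% × C = 86185.60 + 249.59 + 430.03 + 263.70 + 3524.43
0.996 × C = 90653.35
C = 90653.35 / 0.996 = 91017.42
Insurance premium = 0.4% × 91017.42 = 364.07
Import duty = 91017.42 × 12% = 10922.09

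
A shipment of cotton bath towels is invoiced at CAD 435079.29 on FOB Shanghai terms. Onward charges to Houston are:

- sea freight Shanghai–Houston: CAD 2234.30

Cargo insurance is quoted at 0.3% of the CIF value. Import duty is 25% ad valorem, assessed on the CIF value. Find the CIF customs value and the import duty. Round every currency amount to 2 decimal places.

CIF value: CAD 438629.48; import duty: CAD 109657.37

Let C be the CIF value. C = FOB price + freight + 0.3% × C
C − 0.3% × C = 435079.29 + 2234.30
0.997 × C = 437313.59
C = 437313.59 / 0.997 = 438629.48
Insurance premium = 0.3% × 438629.48 = 1315.89
Import duty = 438629.48 × 25% = 109657.37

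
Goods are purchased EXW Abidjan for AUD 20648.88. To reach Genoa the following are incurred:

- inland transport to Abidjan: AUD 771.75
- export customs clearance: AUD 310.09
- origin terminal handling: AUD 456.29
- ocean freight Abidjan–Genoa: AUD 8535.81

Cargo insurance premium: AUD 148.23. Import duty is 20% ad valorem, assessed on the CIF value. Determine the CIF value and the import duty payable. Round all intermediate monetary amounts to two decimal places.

CIF = EXW price + pre-shipment costs + freight + insurance
CIF = 20648.88 + 771.75 + 310.09 + 456.29 + 8535.81 + 148.23 = 30871.05
Import duty = 30871.05 × 20% = 6174.21

CIF value: AUD 30871.05; import duty: AUD 6174.21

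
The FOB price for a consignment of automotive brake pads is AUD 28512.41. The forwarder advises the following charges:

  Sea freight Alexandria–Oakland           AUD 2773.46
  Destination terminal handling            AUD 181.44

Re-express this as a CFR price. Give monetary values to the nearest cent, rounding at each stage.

Not relevant to the conversion: destination terminal — on the buyer under both terms; not part of either seller's price.
From FOB to CFR, the seller additionally bears: freight.
CFR price = 28512.41 + 2773.46 = 31285.87

CFR price: AUD 31285.87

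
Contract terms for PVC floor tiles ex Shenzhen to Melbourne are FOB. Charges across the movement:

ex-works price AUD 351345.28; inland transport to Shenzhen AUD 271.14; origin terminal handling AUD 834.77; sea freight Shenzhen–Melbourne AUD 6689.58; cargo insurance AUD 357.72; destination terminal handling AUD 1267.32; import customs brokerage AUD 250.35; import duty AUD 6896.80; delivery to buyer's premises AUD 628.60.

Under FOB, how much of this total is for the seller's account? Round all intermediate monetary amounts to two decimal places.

FOB: the seller bears costs until goods are on board at the origin port; the buyer bears freight, insurance and all costs thereafter.
Seller's account: goods 351345.28 + inland to port 271.14 + origin terminal 834.77 = 352451.19
Buyer's account: freight 6689.58 + insurance 357.72 + destination terminal 1267.32 + brokerage 250.35 + duty 6896.80 + delivery 628.60 = 16090.37

Seller's account: AUD 352451.19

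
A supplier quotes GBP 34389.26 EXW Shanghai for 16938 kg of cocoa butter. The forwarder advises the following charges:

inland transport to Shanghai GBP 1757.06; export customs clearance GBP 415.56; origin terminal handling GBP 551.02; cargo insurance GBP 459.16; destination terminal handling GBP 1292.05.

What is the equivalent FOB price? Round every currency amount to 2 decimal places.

FOB price: GBP 37112.90

Not relevant to the conversion: insurance, destination terminal — on the buyer under both terms; not part of either seller's price.
From EXW to FOB, the seller additionally bears: inland to port, export clearance, origin terminal.
FOB price = 34389.26 + 1757.06 + 415.56 + 551.02 = 37112.90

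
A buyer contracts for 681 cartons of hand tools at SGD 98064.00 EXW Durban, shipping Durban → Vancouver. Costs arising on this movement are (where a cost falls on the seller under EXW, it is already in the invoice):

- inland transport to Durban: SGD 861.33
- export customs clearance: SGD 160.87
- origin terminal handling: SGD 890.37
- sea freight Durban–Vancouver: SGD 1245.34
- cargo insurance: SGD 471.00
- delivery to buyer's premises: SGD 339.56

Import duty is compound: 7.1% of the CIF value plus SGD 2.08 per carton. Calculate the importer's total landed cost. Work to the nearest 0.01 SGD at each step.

Total landed cost: SGD 110669.15

EXW: the seller makes goods available at their premises; the buyer bears all onward costs.
CIF value = EXW price + inland to port + export clearance + origin terminal + freight + insurance = 98064.00 + 861.33 + 160.87 + 890.37 + 1245.34 + 471.00 = 101692.91
Ad valorem component: 101692.91 × 7.1% = 7220.20
Specific component: 681 × 2.08 = 1416.48
Import duty = 7220.20 + 1416.48 = 8636.68
Buyer bears: inland to port 861.33 + export clearance 160.87 + origin terminal 890.37 + freight 1245.34 + insurance 471.00 + delivery 339.56 + duty 8636.68 = 12605.15
Landed cost = invoice 98064.00 + 12605.15 = 110669.15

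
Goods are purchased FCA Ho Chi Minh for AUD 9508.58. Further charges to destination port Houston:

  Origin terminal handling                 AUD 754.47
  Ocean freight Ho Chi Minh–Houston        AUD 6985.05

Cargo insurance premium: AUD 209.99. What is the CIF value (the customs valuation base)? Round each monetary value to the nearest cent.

CIF = FCA price + pre-shipment costs + freight + insurance
CIF = 9508.58 + 754.47 + 6985.05 + 209.99 = 17458.09

CIF value: AUD 17458.09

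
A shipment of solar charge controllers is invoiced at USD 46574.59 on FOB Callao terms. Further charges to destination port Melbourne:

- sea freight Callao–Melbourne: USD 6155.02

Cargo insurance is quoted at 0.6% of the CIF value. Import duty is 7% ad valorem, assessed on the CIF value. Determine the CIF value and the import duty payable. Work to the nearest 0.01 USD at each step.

Let C be the CIF value. C = FOB price + freight + 0.6% × C
C − 0.6% × C = 46574.59 + 6155.02
0.994 × C = 52729.61
C = 52729.61 / 0.994 = 53047.90
Insurance premium = 0.6% × 53047.90 = 318.29
Import duty = 53047.90 × 7% = 3713.35

CIF value: USD 53047.90; import duty: USD 3713.35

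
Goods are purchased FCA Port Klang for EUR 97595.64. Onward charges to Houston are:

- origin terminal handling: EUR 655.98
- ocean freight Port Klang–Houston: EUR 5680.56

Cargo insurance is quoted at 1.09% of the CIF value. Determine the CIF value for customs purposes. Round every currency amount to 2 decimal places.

CIF value: EUR 105077.53

Let C be the CIF value. C = FCA price + pre-shipment costs + freight + 1.09% × C
C − 1.09% × C = 97595.64 + 655.98 + 5680.56
0.9891 × C = 103932.18
C = 103932.18 / 0.9891 = 105077.53
Insurance premium = 1.09% × 105077.53 = 1145.35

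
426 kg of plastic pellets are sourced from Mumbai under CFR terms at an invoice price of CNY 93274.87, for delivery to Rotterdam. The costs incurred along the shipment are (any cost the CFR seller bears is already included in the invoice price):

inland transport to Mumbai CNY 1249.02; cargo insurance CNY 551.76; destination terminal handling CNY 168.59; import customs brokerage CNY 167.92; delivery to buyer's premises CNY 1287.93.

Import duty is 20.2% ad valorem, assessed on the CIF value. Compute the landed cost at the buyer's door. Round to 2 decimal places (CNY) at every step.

Total landed cost: CNY 114404.05

CFR: the seller pays costs through ocean freight to the destination port, but not insurance.
Already in the invoice (seller's account under CFR): inland to port — exclude.
CIF value = CFR price + insurance = 93274.87 + 551.76 = 93826.63
Import duty = 93826.63 × 20.2% = 18952.98
Buyer bears: insurance 551.76 + destination terminal 168.59 + brokerage 167.92 + delivery 1287.93 + duty 18952.98 = 21129.18
Landed cost = invoice 93274.87 + 21129.18 = 114404.05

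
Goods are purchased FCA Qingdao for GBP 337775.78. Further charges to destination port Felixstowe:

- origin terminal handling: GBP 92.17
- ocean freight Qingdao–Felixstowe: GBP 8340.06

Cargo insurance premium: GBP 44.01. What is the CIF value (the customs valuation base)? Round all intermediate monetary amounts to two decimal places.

CIF value: GBP 346252.02

CIF = FCA price + pre-shipment costs + freight + insurance
CIF = 337775.78 + 92.17 + 8340.06 + 44.01 = 346252.02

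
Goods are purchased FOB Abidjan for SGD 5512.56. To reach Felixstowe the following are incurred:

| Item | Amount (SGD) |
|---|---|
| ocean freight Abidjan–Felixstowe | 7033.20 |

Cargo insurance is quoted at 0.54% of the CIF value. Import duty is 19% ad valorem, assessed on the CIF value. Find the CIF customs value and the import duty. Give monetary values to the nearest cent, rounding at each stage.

Let C be the CIF value. C = FOB price + freight + 0.54% × C
C − 0.54% × C = 5512.56 + 7033.20
0.9946 × C = 12545.76
C = 12545.76 / 0.9946 = 12613.87
Insurance premium = 0.54% × 12613.87 = 68.11
Import duty = 12613.87 × 19% = 2396.64

CIF value: SGD 12613.87; import duty: SGD 2396.64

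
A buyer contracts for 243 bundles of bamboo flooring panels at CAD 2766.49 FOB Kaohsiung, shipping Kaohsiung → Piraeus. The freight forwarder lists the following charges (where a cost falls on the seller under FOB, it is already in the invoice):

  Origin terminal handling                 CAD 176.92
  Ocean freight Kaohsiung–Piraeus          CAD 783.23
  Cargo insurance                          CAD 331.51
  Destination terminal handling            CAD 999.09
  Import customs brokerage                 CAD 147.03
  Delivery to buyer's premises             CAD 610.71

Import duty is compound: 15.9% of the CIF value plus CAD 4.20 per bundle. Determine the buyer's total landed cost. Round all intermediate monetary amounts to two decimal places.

FOB: the seller bears costs until goods are on board at the origin port; the buyer bears freight, insurance and all costs thereafter.
Already in the invoice (seller's account under FOB): origin terminal — exclude.
CIF value = FOB price + freight + insurance = 2766.49 + 783.23 + 331.51 = 3881.23
Ad valorem component: 3881.23 × 15.9% = 617.12
Specific component: 243 × 4.20 = 1020.60
Import duty = 617.12 + 1020.60 = 1637.72
Buyer bears: freight 783.23 + insurance 331.51 + destination terminal 999.09 + brokerage 147.03 + delivery 610.71 + duty 1637.72 = 4509.29
Landed cost = invoice 2766.49 + 4509.29 = 7275.78

Total landed cost: CAD 7275.78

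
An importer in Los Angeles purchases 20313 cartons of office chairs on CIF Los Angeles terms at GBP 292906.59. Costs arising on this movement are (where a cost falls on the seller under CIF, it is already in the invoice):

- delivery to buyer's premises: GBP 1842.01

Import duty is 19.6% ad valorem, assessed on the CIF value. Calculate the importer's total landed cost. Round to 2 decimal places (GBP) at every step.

Total landed cost: GBP 352158.29

CIF: the seller pays costs through ocean freight and marine insurance to the destination port.
The CIF price already equals the CIF value: 292906.59
Import duty = 292906.59 × 19.6% = 57409.69
Buyer bears: delivery 1842.01 + duty 57409.69 = 59251.70
Landed cost = invoice 292906.59 + 59251.70 = 352158.29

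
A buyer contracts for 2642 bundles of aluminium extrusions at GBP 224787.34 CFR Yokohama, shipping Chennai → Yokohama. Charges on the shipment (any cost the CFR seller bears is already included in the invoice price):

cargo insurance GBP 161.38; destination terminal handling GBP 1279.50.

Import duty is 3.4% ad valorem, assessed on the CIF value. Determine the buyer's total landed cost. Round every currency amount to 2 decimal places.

Total landed cost: GBP 233876.48

CFR: the seller pays costs through ocean freight to the destination port, but not insurance.
CIF value = CFR price + insurance = 224787.34 + 161.38 = 224948.72
Import duty = 224948.72 × 3.4% = 7648.26
Buyer bears: insurance 161.38 + destination terminal 1279.50 + duty 7648.26 = 9089.14
Landed cost = invoice 224787.34 + 9089.14 = 233876.48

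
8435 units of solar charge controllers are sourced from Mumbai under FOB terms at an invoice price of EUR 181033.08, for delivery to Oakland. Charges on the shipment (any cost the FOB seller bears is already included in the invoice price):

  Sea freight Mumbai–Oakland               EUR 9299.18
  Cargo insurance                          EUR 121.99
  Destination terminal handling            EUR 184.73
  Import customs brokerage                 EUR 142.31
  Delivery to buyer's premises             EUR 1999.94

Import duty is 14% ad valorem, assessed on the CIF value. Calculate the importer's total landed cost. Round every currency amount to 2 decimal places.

Total landed cost: EUR 219444.83

FOB: the seller bears costs until goods are on board at the origin port; the buyer bears freight, insurance and all costs thereafter.
CIF value = FOB price + freight + insurance = 181033.08 + 9299.18 + 121.99 = 190454.25
Import duty = 190454.25 × 14% = 26663.60
Buyer bears: freight 9299.18 + insurance 121.99 + destination terminal 184.73 + brokerage 142.31 + delivery 1999.94 + duty 26663.60 = 38411.75
Landed cost = invoice 181033.08 + 38411.75 = 219444.83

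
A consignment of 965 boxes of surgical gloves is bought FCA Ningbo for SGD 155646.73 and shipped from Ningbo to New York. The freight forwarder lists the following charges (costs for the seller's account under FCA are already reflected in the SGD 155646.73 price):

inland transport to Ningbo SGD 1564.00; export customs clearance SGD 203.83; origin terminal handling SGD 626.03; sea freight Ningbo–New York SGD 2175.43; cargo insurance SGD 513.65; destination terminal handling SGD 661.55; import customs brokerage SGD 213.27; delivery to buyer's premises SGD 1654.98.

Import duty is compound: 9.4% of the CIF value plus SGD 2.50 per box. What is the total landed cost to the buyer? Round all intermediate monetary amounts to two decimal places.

Total landed cost: SGD 178846.55

FCA: the seller delivers export-cleared goods to the carrier; the buyer bears costs from that point.
Already in the invoice (seller's account under FCA): inland to port, export clearance — exclude.
CIF value = FCA price + origin terminal + freight + insurance = 155646.73 + 626.03 + 2175.43 + 513.65 = 158961.84
Ad valorem component: 158961.84 × 9.4% = 14942.41
Specific component: 965 × 2.50 = 2412.50
Import duty = 14942.41 + 2412.50 = 17354.91
Buyer bears: origin terminal 626.03 + freight 2175.43 + insurance 513.65 + destination terminal 661.55 + brokerage 213.27 + delivery 1654.98 + duty 17354.91 = 23199.82
Landed cost = invoice 155646.73 + 23199.82 = 178846.55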